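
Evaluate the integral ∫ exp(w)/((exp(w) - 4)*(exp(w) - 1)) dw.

log(exp(w) - 4)/3 - log(exp(w) - 1)/3 + C

Let u = e^w, du = e^w dw.
The integral becomes ∫ du/((u-1)(u-4)); decompose into partial fractions.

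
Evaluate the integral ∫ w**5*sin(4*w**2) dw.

-w**4*cos(4*w**2)/8 + w**2*sin(4*w**2)/16 + cos(4*w**2)/64 + C

Let u = w², du = 2w dw; rewrite as (1/2)∫ u^2·sin(4u) du.
Now integrate by parts 2 times.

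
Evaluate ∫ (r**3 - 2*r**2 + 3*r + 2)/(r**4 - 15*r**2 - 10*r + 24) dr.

23*log(r - 4)/63 - log(r - 1)/9 - 10*log(r + 2)/9 + 13*log(r + 3)/7 + C

Factor the denominator: (r - 4)*(r - 1)*(r + 2)*(r + 3).
Partial-fraction decomposition: 13/(7*(r + 3)) - 10/(9*(r + 2)) - 1/(9*(r - 1)) + 23/(63*(r - 4)).
Integrate each term: A/(r−a) contributes A·log|r−a|.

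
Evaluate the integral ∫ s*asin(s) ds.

s**2*asin(s)/2 + s*sqrt(-s**2 + 1)/4 - asin(s)/4 + C

Use integration by parts with u = arcsin(s), dv = s ds.
Then du = 1/sqrt(-s**2 + 1) ds.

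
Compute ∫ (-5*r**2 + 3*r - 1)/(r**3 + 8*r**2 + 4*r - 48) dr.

Factor the denominator: (r - 2)*(r + 4)*(r + 6).
Partial-fraction decomposition: -199/(16*(r + 6)) + 31/(4*(r + 4)) - 5/(16*(r - 2)).
Integrate each term: A/(r−a) contributes A·log|r−a|.

-5*log(r - 2)/16 + 31*log(r + 4)/4 - 199*log(r + 6)/16 + C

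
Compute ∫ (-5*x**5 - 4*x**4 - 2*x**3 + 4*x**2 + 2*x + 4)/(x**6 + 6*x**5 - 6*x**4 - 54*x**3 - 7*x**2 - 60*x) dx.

Factor the denominator: x*(x - 3)*(x + 4)*(x + 5)*(x**2 + 1).
Partial-fraction decomposition: -(8*x - 1)/(130*(x**2 + 1)) - 13469/(1040*(x + 5)) + 9/(x + 4) - 221/(240*(x - 3)) - 1/(15*x).
Integrate each term; A/(x−a) gives A·log|x−a|; the (Bx+D)/(x²+p²) term gives a log and an atan.

-log(x)/15 - 221*log(x - 3)/240 + 9*log(x + 4) - 13469*log(x + 5)/1040 - 2*log(x**2 + 1)/65 + atan(x)/130 + C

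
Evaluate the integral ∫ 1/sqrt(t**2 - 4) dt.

log(t + sqrt(t**2 - 4)) + C

Substitute t = 2·sec(θ), so dt = 2·sec(θ)*tan(θ) dθ and the radical becomes sqrt(t**2 - 4) = 2·tan(θ) by the Pythagorean identity.
Integrate the resulting trig expression in θ, then back-substitute sec(θ) = t/2, tan(θ) = sqrt(t**2 - 4)/2 (absorbing any constant into C).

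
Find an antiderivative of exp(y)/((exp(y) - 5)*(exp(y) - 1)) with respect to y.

log(exp(y) - 5)/4 - log(exp(y) - 1)/4 + C

Let u = e^y, du = e^y dy.
The integral becomes ∫ du/((u-1)(u-5)); decompose into partial fractions.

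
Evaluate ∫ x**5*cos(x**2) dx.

Let u = x², du = 2x dx; rewrite as (1/2)∫ u^2·cos(1u) du.
Now integrate by parts 2 times.

x**4*sin(x**2)/2 + x**2*cos(x**2) - sin(x**2) + C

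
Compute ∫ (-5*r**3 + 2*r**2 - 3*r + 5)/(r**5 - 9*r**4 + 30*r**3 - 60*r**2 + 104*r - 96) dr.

Factor the denominator: (r - 4)*(r - 3)*(r - 2)*(r**2 + 4).
Partial-fraction decomposition: (27*r + 146)/(208*(r**2 + 4)) - 33/(16*(r - 2)) + 121/(13*(r - 3)) - 59/(8*(r - 4)).
Integrate each term; A/(r−a) gives A·log|r−a|; the (Br+D)/(r²+p²) term gives a log and an atan.

-59*log(r - 4)/8 + 121*log(r - 3)/13 - 33*log(r - 2)/16 + 27*log(r**2 + 4)/416 + 73*atan(r/2)/208 + C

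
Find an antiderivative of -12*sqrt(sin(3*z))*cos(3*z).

-8*sin(3*z)**(3/2)/3 + C

Let u = sin(3*z), so du = (3*cos(3*z)) dz.
Rewriting, the integral becomes -4·∫ √u du = -4·(2/3)u^(3/2).
Substituting back, u = sin(3*z).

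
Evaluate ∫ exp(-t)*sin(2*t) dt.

-exp(-t)*sin(2*t)/5 - 2*exp(-t)*cos(2*t)/5 + C

Let I denote the integral. Integrate by parts with u = sin(2*t), dv = exp(-t) dt, so v = -exp(-t): I = -exp(-t)*sin(2*t) + 2·∫ exp(-t)*cos(2*t) dt.
Apply parts again with u = cos(2*t), dv = exp(-t) dt: ∫ exp(-t)*cos(2*t) dt = -exp(-t)*cos(2*t) − 2·I. Substituting back brings back I: I = -exp(-t)*sin(2*t) - 2*exp(-t)*cos(2*t) − 4·I.
Solving for I: (1 + 4)·I equals the remaining terms, so I = (1/5)·(-exp(-t)*sin(2*t) - 2*exp(-t)*cos(2*t)).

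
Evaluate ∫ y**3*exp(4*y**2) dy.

(4*y**2 - 1)*exp(4*y**2)/32 + C

Let u = y², du = 2y dy; rewrite as (1/2)∫ u^1·exp(4u) du.
Now integrate by parts 1 time.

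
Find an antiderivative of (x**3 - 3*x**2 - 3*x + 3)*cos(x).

Use integration by parts with u = x**3 - 3*x**2 - 3*x + 3, dv = cos(x) dx, so v = sin(x).
Apply parts 3 times (tabular method): alternate signs, differentiate u down to 0, integrate dv up.

x**3*sin(x) - 3*x**2*sin(x) + 3*x**2*cos(x) - 9*x*sin(x) - 6*x*cos(x) + 9*sin(x) - 9*cos(x) + C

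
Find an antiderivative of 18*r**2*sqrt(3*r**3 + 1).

Let u = 3*r**3 + 1, so du = (9*r**2) dr.
Rewriting, the integral becomes 2·∫ √u du = 2·(2/3)u^(3/2).
Substituting back, u = 3*r**3 + 1.

4*(3*r**3 + 1)**(3/2)/3 + C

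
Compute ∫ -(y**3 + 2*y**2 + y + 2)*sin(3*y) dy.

y**3*cos(3*y)/3 - y**2*sin(3*y)/3 + 2*y**2*cos(3*y)/3 - 4*y*sin(3*y)/9 + y*cos(3*y)/9 - sin(3*y)/27 + 14*cos(3*y)/27 + C

Use integration by parts with u = y**3 + 2*y**2 + y + 2, dv = -sin(3*y) dy, so v = cos(3*y)/3.
Apply parts 3 times (tabular method): alternate signs, differentiate u down to 0, integrate dv up.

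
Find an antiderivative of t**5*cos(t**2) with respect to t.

t**4*sin(t**2)/2 + t**2*cos(t**2) - sin(t**2) + C

Let u = t², du = 2t dt; rewrite as (1/2)∫ u^2·cos(1u) du.
Now integrate by parts 2 times.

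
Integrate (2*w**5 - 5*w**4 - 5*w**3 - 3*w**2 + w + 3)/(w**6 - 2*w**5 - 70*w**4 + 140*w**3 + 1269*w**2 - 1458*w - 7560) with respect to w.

877*log(w - 6)/234 - 811*log(w - 5)/256 + 37*log(w - 4)/98 - 63449*log(w + 3)/112896 + 1335*log(w + 7)/832 - 87/(224*w + 672) + C

Factor the denominator: (w - 6)*(w - 5)*(w - 4)*(w + 3)**2*(w + 7).
Partial-fraction decomposition: 1335/(832*(w + 7)) - 63449/(112896*(w + 3)) + 87/(224*(w + 3)**2) + 37/(98*(w - 4)) - 811/(256*(w - 5)) + 877/(234*(w - 6)).
Integrate each term; A/(w−a) gives A·log|w−a|; A/(w−a)² gives −A/(w−a).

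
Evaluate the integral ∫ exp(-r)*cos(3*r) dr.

Let I denote the integral. Integrate by parts with u = cos(3*r), dv = exp(-r) dr, so v = -exp(-r): I = -exp(-r)*cos(3*r) − 3·∫ exp(-r)*sin(3*r) dr.
Apply parts again with u = sin(3*r), dv = exp(-r) dr: ∫ exp(-r)*sin(3*r) dr = -exp(-r)*sin(3*r) + 3·I. Substituting back brings back I: I = 3*exp(-r)*sin(3*r) - exp(-r)*cos(3*r) − 9·I.
Solving for I: (1 + 9)·I equals the remaining terms, so I = (1/10)·(3*exp(-r)*sin(3*r) - exp(-r)*cos(3*r)).

3*exp(-r)*sin(3*r)/10 - exp(-r)*cos(3*r)/10 + C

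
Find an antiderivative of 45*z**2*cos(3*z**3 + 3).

Let u = 3*z**3 + 3, so du = (9*z**2) dz.
Rewriting, the integral becomes 5·∫ cos(u) du = 5·sin(u).
Substituting back, u = 3*z**3 + 3.

5*sin(3*z**3 + 3) + C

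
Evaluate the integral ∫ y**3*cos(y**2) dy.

Let u = y², du = 2y dy; rewrite as (1/2)∫ u^1·cos(1u) du.
Now integrate by parts 1 time.

y**2*sin(y**2)/2 + cos(y**2)/2 + C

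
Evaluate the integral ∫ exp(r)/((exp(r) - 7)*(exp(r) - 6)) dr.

Let u = e^r, du = e^r dr.
The integral becomes ∫ du/((u-6)(u-7)); decompose into partial fractions.

log(exp(r) - 7) - log(exp(r) - 6) + C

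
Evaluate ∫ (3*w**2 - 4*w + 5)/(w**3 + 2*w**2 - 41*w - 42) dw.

89*log(w - 6)/91 - 2*log(w + 1)/7 + 30*log(w + 7)/13 + C

Factor the denominator: (w - 6)*(w + 1)*(w + 7).
Partial-fraction decomposition: 30/(13*(w + 7)) - 2/(7*(w + 1)) + 89/(91*(w - 6)).
Integrate each term: A/(w−a) contributes A·log|w−a|.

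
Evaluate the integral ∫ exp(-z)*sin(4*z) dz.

Let I denote the integral. Integrate by parts with u = sin(4*z), dv = exp(-z) dz, so v = -exp(-z): I = -exp(-z)*sin(4*z) + 4·∫ exp(-z)*cos(4*z) dz.
Apply parts again with u = cos(4*z), dv = exp(-z) dz: ∫ exp(-z)*cos(4*z) dz = -exp(-z)*cos(4*z) − 4·I. Substituting back brings back I: I = -exp(-z)*sin(4*z) - 4*exp(-z)*cos(4*z) − 16·I.
Solving for I: (1 + 16)·I equals the remaining terms, so I = (1/17)·(-exp(-z)*sin(4*z) - 4*exp(-z)*cos(4*z)).

-exp(-z)*sin(4*z)/17 - 4*exp(-z)*cos(4*z)/17 + C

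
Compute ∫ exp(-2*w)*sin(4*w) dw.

Let I denote the integral. Integrate by parts with u = sin(4*w), dv = exp(-2*w) dw, so v = -exp(-2*w)/2: I = -exp(-2*w)*sin(4*w)/2 + 2·∫ exp(-2*w)*cos(4*w) dw.
Apply parts again with u = cos(4*w), dv = exp(-2*w) dw: ∫ exp(-2*w)*cos(4*w) dw = -exp(-2*w)*cos(4*w)/2 − 2·I. Substituting back brings back I: I = -exp(-2*w)*sin(4*w)/2 - exp(-2*w)*cos(4*w) − 4·I.
Solving for I: (1 + 4)·I equals the remaining terms, so I = (1/5)·(-exp(-2*w)*sin(4*w)/2 - exp(-2*w)*cos(4*w)).

-exp(-2*w)*sin(4*w)/10 - exp(-2*w)*cos(4*w)/5 + C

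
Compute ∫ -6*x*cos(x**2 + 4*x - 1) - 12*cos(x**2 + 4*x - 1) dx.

-3*sin(x**2 + 4*x - 1) + C

Let u = x**2 + 4*x - 1, so du = (2*x + 4) dx.
Rewriting, the integral becomes -3·∫ cos(u) du = -3·sin(u).
Substituting back, u = x**2 + 4*x - 1.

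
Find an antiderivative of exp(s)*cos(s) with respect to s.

Let I denote the integral. Integrate by parts with u = cos(s), dv = exp(s) ds, so v = exp(s): I = exp(s)*cos(s) + ∫ exp(s)*sin(s) ds.
Apply parts again with u = sin(s), dv = exp(s) ds: ∫ exp(s)*sin(s) ds = exp(s)*sin(s) − I. Substituting back brings back I: I = exp(s)*sin(s) + exp(s)*cos(s) − I.
Solving for I: (1 + 1)·I equals the remaining terms, so I = (1/2)·(exp(s)*sin(s) + exp(s)*cos(s)).

exp(s)*sin(s)/2 + exp(s)*cos(s)/2 + C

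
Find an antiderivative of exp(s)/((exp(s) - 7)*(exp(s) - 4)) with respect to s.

Let u = e^s, du = e^s ds.
The integral becomes ∫ du/((u-7)(u-4)); decompose into partial fractions.

log(exp(s) - 7)/3 - log(exp(s) - 4)/3 + C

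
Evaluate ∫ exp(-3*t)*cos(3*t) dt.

exp(-3*t)*sin(3*t)/6 - exp(-3*t)*cos(3*t)/6 + C

Let I denote the integral. Integrate by parts with u = cos(3*t), dv = exp(-3*t) dt, so v = -exp(-3*t)/3: I = -exp(-3*t)*cos(3*t)/3 − ∫ exp(-3*t)*sin(3*t) dt.
Apply parts again with u = sin(3*t), dv = exp(-3*t) dt: ∫ exp(-3*t)*sin(3*t) dt = -exp(-3*t)*sin(3*t)/3 + I. Substituting back brings back I: I = exp(-3*t)*sin(3*t)/3 - exp(-3*t)*cos(3*t)/3 − I.
Solving for I: (1 + 1)·I equals the remaining terms, so I = (1/2)·(exp(-3*t)*sin(3*t)/3 - exp(-3*t)*cos(3*t)/3).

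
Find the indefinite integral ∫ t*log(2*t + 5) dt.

Use integration by parts with u = log(2*t + 5), dv = t dt.
Then du = 2/(2*t + 5) dt and v = t**2/2.

t**2*log(2*t + 5)/2 - t**2/4 + 5*t/4 - 25*log(2*t + 5)/8 + C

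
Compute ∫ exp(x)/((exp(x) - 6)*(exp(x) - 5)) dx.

log(exp(x) - 6) - log(exp(x) - 5) + C

Let u = e^x, du = e^x dx.
The integral becomes ∫ du/((u-5)(u-6)); decompose into partial fractions.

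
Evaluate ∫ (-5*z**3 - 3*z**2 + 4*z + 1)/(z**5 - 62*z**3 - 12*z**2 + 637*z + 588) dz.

Factor the denominator: (z - 7)*(z - 4)*(z + 1)*(z + 3)*(z + 7).
Partial-fraction decomposition: 1541/(3696*(z + 7)) - 97/(560*(z + 3)) - 1/(480*(z + 1)) + 117/(385*(z - 4)) - 611/(1120*(z - 7)).
Integrate each term: A/(z−a) contributes A·log|z−a|.

-611*log(z - 7)/1120 + 117*log(z - 4)/385 - log(z + 1)/480 - 97*log(z + 3)/560 + 1541*log(z + 7)/3696 + C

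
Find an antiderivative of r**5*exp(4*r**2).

(8*r**4 - 4*r**2 + 1)*exp(4*r**2)/64 + C

Let u = r², du = 2r dr; rewrite as (1/2)∫ u^2·exp(4u) du.
Now integrate by parts 2 times.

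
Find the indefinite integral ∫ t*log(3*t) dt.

t**2*(log(t) + log(3))/2 - t**2/4 + C

Use integration by parts with u = log(3*t), dv = t dt.
Then du = 1/t dt and v = t**2/2.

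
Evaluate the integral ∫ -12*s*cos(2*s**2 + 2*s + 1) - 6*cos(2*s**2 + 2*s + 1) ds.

-3*sin(2*s**2 + 2*s + 1) + C

Let u = 2*s**2 + 2*s + 1, so du = (4*s + 2) ds.
Rewriting, the integral becomes -3·∫ cos(u) du = -3·sin(u).
Substituting back, u = 2*s**2 + 2*s + 1.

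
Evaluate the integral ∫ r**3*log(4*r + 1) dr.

r**4*log(4*r + 1)/4 - r**4/16 + r**3/48 - r**2/128 + r/256 - log(4*r + 1)/1024 + C

Use integration by parts with u = log(4*r + 1), dv = r**3 dr.
Then du = 4/(4*r + 1) dr and v = r**4/4.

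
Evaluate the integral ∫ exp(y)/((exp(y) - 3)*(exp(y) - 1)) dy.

Let u = e^y, du = e^y dy.
The integral becomes ∫ du/((u-3)(u-1)); decompose into partial fractions.

log(exp(y) - 3)/2 - log(exp(y) - 1)/2 + C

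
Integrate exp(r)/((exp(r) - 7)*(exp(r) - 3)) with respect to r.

log(exp(r) - 7)/4 - log(exp(r) - 3)/4 + C

Let u = e^r, du = e^r dr.
The integral becomes ∫ du/((u-7)(u-3)); decompose into partial fractions.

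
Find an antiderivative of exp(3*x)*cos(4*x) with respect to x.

4*exp(3*x)*sin(4*x)/25 + 3*exp(3*x)*cos(4*x)/25 + C

Let I denote the integral. Integrate by parts with u = cos(4*x), dv = exp(3*x) dx, so v = exp(3*x)/3: I = exp(3*x)*cos(4*x)/3 + (4/3)·∫ exp(3*x)*sin(4*x) dx.
Apply parts again with u = sin(4*x), dv = exp(3*x) dx: ∫ exp(3*x)*sin(4*x) dx = exp(3*x)*sin(4*x)/3 − (4/3)·I. Substituting back brings back I: I = 4*exp(3*x)*sin(4*x)/9 + exp(3*x)*cos(4*x)/3 − (16/9)·I.
Solving for I: (1 + 16/9)·I equals the remaining terms, so I = (9/25)·(4*exp(3*x)*sin(4*x)/9 + exp(3*x)*cos(4*x)/3).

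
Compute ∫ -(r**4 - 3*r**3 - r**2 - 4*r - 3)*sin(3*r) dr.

Use integration by parts with u = r**4 - 3*r**3 - r**2 - 4*r - 3, dv = -sin(3*r) dr, so v = cos(3*r)/3.
Apply parts 4 times (tabular method): alternate signs, differentiate u down to 0, integrate dv up.

r**4*cos(3*r)/3 - 4*r**3*sin(3*r)/9 - r**3*cos(3*r) + r**2*sin(3*r) - 7*r**2*cos(3*r)/9 + 14*r*sin(3*r)/27 - 2*r*cos(3*r)/3 + 2*sin(3*r)/9 - 67*cos(3*r)/81 + C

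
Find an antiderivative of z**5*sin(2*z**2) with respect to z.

Let u = z², du = 2z dz; rewrite as (1/2)∫ u^2·sin(2u) du.
Now integrate by parts 2 times.

-z**4*cos(2*z**2)/4 + z**2*sin(2*z**2)/4 + cos(2*z**2)/8 + C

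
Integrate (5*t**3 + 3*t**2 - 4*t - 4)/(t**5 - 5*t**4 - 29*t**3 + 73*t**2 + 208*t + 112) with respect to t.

Factor the denominator: (t - 7)*(t - 4)*(t + 1)**2*(t + 4).
Partial-fraction decomposition: -65/(198*(t + 4)) + 301/(7200*(t + 1)) - 1/(60*(t + 1)**2) - 29/(50*(t - 4)) + 305/(352*(t - 7)).
Integrate each term; A/(t−a) gives A·log|t−a|; A/(t−a)² gives −A/(t−a).

305*log(t - 7)/352 - 29*log(t - 4)/50 + 301*log(t + 1)/7200 - 65*log(t + 4)/198 + 1/(60*t + 60) + C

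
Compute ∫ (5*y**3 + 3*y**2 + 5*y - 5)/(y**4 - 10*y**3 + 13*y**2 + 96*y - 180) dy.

Factor the denominator: (y - 6)*(y - 5)*(y - 2)*(y + 3).
Partial-fraction decomposition: 16/(45*(y + 3)) + 19/(20*(y - 2)) - 30/(y - 5) + 1213/(36*(y - 6)).
Integrate each term: A/(y−a) contributes A·log|y−a|.

1213*log(y - 6)/36 - 30*log(y - 5) + 19*log(y - 2)/20 + 16*log(y + 3)/45 + C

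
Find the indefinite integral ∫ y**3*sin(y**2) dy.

-y**2*cos(y**2)/2 + sin(y**2)/2 + C

Let u = y², du = 2y dy; rewrite as (1/2)∫ u^1·sin(1u) du.
Now integrate by parts 1 time.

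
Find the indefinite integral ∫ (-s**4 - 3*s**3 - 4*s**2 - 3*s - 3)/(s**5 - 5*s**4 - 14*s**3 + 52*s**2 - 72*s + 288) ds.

-703*log(s - 6)/400 + 10*log(s - 3)/13 - 17*log(s + 4)/200 + 381*log(s**2 + 4)/10400 - 267*atan(s/2)/5200 + C

Factor the denominator: (s - 6)*(s - 3)*(s + 4)*(s**2 + 4).
Partial-fraction decomposition: 3*(127*s - 178)/(5200*(s**2 + 4)) - 17/(200*(s + 4)) + 10/(13*(s - 3)) - 703/(400*(s - 6)).
Integrate each term; A/(s−a) gives A·log|s−a|; the (Bs+D)/(s²+p²) term gives a log and an atan.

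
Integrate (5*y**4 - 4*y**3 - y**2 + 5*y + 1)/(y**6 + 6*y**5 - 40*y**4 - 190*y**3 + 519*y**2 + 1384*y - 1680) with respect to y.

1825*log(y - 4)/9801 + log(y - 1)/288 - 5*log(y + 3)/16 + 149*log(y + 5)/81 - 6647*log(y + 7)/3872 - 49/(99*y - 396) + C

Factor the denominator: (y - 4)**2*(y - 1)*(y + 3)*(y + 5)*(y + 7).
Partial-fraction decomposition: -6647/(3872*(y + 7)) + 149/(81*(y + 5)) - 5/(16*(y + 3)) + 1/(288*(y - 1)) + 1825/(9801*(y - 4)) + 49/(99*(y - 4)**2).
Integrate each term; A/(y−a) gives A·log|y−a|; A/(y−a)² gives −A/(y−a).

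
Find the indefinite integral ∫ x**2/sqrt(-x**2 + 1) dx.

-x*sqrt(-x**2 + 1)/2 + asin(x)/2 + C

Substitute x = sin(θ), so dx = cos(θ) dθ and the radical becomes sqrt(-x**2 + 1) = cos(θ) by the Pythagorean identity.
Integrate the resulting trig expression in θ, then back-substitute θ = asin(x), sin(θ) = x, cos(θ) = sqrt(-x**2 + 1) (absorbing any constant into C).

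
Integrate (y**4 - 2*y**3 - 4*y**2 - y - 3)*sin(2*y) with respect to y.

-y**4*cos(2*y)/2 + y**3*sin(2*y) + y**3*cos(2*y) - 3*y**2*sin(2*y)/2 + 7*y**2*cos(2*y)/2 - 7*y*sin(2*y)/2 - y*cos(2*y) + sin(2*y)/2 - cos(2*y)/4 + C

Use integration by parts with u = y**4 - 2*y**3 - 4*y**2 - y - 3, dv = sin(2*y) dy, so v = -cos(2*y)/2.
Apply parts 4 times (tabular method): alternate signs, differentiate u down to 0, integrate dv up.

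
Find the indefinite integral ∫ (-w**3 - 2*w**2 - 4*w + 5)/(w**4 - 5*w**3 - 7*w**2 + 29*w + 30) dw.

Factor the denominator: (w - 5)*(w - 3)*(w + 1)*(w + 2).
Partial-fraction decomposition: -13/(35*(w + 2)) + 1/(3*(w + 1)) + 13/(10*(w - 3)) - 95/(42*(w - 5)).
Integrate each term: A/(w−a) contributes A·log|w−a|.

-95*log(w - 5)/42 + 13*log(w - 3)/10 + log(w + 1)/3 - 13*log(w + 2)/35 + C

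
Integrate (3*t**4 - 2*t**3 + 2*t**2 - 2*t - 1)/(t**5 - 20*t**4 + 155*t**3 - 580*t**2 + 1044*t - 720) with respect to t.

Factor the denominator: (t - 6)*(t - 5)*(t - 4)*(t - 3)*(t - 2).
Partial-fraction decomposition: 35/(24*(t - 2)) - 100/(3*(t - 3)) + 663/(4*(t - 4)) - 832/(3*(t - 5)) + 3515/(24*(t - 6)).
Integrate each term: A/(t−a) contributes A·log|t−a|.

3515*log(t - 6)/24 - 832*log(t - 5)/3 + 663*log(t - 4)/4 - 100*log(t - 3)/3 + 35*log(t - 2)/24 + C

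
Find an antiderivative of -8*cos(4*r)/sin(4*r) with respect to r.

Let u = sin(4*r), so du = (4*cos(4*r)) dr.
Rewriting, the integral becomes -2·∫ 1/u du = -2·log(u).
Substituting back, u = sin(4*r).

-2*log(sin(4*r)) + C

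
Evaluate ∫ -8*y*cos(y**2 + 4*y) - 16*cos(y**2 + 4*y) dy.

Let u = y**2 + 4*y, so du = (2*y + 4) dy.
Rewriting, the integral becomes -4·∫ cos(u) du = -4·sin(u).
Substituting back, u = y**2 + 4*y.

-4*sin(y**2 + 4*y) + C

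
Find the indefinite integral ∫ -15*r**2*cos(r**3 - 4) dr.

Let u = r**3 - 4, so du = (3*r**2) dr.
Rewriting, the integral becomes -5·∫ cos(u) du = -5·sin(u).
Substituting back, u = r**3 - 4.

-5*sin(r**3 - 4) + C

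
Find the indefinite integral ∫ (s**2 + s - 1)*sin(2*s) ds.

-s**2*cos(2*s)/2 + s*sin(2*s)/2 - s*cos(2*s)/2 + sin(2*s)/4 + 3*cos(2*s)/4 + C

Use integration by parts with u = s**2 + s - 1, dv = sin(2*s) ds, so v = -cos(2*s)/2.
Apply parts 2 times (tabular method): alternate signs, differentiate u down to 0, integrate dv up.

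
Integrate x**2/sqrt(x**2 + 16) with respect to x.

Substitute x = 4·tan(θ), so dx = 4·sec(θ)^2 dθ and the radical becomes sqrt(x**2 + 16) = 4·sec(θ) by the Pythagorean identity.
Integrate the resulting trig expression in θ, then back-substitute tan(θ) = x/4, sec(θ) = sqrt(x**2 + 16)/4 (absorbing any constant into C).

x*sqrt(x**2 + 16)/2 - 8*log(x + sqrt(x**2 + 16)) + C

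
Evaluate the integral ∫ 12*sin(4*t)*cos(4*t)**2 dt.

Let u = cos(4*t), so du = (-4*sin(4*t)) dt.
Rewriting, the integral becomes -3·∫ u^2 du = -3·u^3/3.
Substituting back, u = cos(4*t).

-cos(4*t)**3 + C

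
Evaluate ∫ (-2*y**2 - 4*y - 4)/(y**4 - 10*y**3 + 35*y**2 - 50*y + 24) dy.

-26*log(y - 4)/3 + 17*log(y - 3) - 10*log(y - 2) + 5*log(y - 1)/3 + C

Factor the denominator: (y - 4)*(y - 3)*(y - 2)*(y - 1).
Partial-fraction decomposition: 5/(3*(y - 1)) - 10/(y - 2) + 17/(y - 3) - 26/(3*(y - 4)).
Integrate each term: A/(y−a) contributes A·log|y−a|.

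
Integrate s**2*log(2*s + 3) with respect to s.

s**3*log(2*s + 3)/3 - s**3/9 + s**2/4 - 3*s/4 + 9*log(2*s + 3)/8 + C

Use integration by parts with u = log(2*s + 3), dv = s**2 ds.
Then du = 2/(2*s + 3) ds and v = s**3/3.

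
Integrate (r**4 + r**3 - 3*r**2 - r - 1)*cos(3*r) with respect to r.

r**4*sin(3*r)/3 + r**3*sin(3*r)/3 + 4*r**3*cos(3*r)/9 - 13*r**2*sin(3*r)/9 + r**2*cos(3*r)/3 - 5*r*sin(3*r)/9 - 26*r*cos(3*r)/27 - sin(3*r)/81 - 5*cos(3*r)/27 + C

Use integration by parts with u = r**4 + r**3 - 3*r**2 - r - 1, dv = cos(3*r) dr, so v = sin(3*r)/3.
Apply parts 4 times (tabular method): alternate signs, differentiate u down to 0, integrate dv up.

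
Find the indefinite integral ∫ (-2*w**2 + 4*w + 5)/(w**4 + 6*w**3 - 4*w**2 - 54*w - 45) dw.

Factor the denominator: (w - 3)*(w + 1)*(w + 3)*(w + 5).
Partial-fraction decomposition: 65/(64*(w + 5)) - 25/(24*(w + 3)) + 1/(32*(w + 1)) - 1/(192*(w - 3)).
Integrate each term: A/(w−a) contributes A·log|w−a|.

-log(w - 3)/192 + log(w + 1)/32 - 25*log(w + 3)/24 + 65*log(w + 5)/64 + C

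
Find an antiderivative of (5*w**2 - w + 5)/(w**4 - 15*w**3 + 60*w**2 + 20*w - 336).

9*log(w - 7) - 179*log(w - 6)/16 + 9*log(w - 4)/4 - log(w + 2)/16 + C

Factor the denominator: (w - 7)*(w - 6)*(w - 4)*(w + 2).
Partial-fraction decomposition: -1/(16*(w + 2)) + 9/(4*(w - 4)) - 179/(16*(w - 6)) + 9/(w - 7).
Integrate each term: A/(w−a) contributes A·log|w−a|.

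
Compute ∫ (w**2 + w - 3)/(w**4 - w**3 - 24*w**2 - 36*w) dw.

Factor the denominator: w*(w - 6)*(w + 2)*(w + 3).
Partial-fraction decomposition: -1/(9*(w + 3)) - 1/(16*(w + 2)) + 13/(144*(w - 6)) + 1/(12*w).
Integrate each term: A/(w−a) contributes A·log|w−a|.

log(w)/12 + 13*log(w - 6)/144 - log(w + 2)/16 - log(w + 3)/9 + C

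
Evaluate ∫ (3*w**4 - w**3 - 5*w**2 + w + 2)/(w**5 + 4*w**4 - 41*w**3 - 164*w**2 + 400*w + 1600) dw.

272*log(w - 5)/135 - 35*log(w - 4)/32 - 16175*log(w + 4)/864 + 104*log(w + 5)/5 - 125/(12*w + 48) + C

Factor the denominator: (w - 5)*(w - 4)*(w + 4)**2*(w + 5).
Partial-fraction decomposition: 104/(5*(w + 5)) - 16175/(864*(w + 4)) + 125/(12*(w + 4)**2) - 35/(32*(w - 4)) + 272/(135*(w - 5)).
Integrate each term; A/(w−a) gives A·log|w−a|; A/(w−a)² gives −A/(w−a).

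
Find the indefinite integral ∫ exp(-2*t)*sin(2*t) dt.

-exp(-2*t)*sin(2*t)/4 - exp(-2*t)*cos(2*t)/4 + C

Let I denote the integral. Integrate by parts with u = sin(2*t), dv = exp(-2*t) dt, so v = -exp(-2*t)/2: I = -exp(-2*t)*sin(2*t)/2 + ∫ exp(-2*t)*cos(2*t) dt.
Apply parts again with u = cos(2*t), dv = exp(-2*t) dt: ∫ exp(-2*t)*cos(2*t) dt = -exp(-2*t)*cos(2*t)/2 − I. Substituting back brings back I: I = -exp(-2*t)*sin(2*t)/2 - exp(-2*t)*cos(2*t)/2 − I.
Solving for I: (1 + 1)·I equals the remaining terms, so I = (1/2)·(-exp(-2*t)*sin(2*t)/2 - exp(-2*t)*cos(2*t)/2).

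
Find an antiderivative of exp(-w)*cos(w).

Let I denote the integral. Integrate by parts with u = cos(w), dv = exp(-w) dw, so v = -exp(-w): I = -exp(-w)*cos(w) − ∫ exp(-w)*sin(w) dw.
Apply parts again with u = sin(w), dv = exp(-w) dw: ∫ exp(-w)*sin(w) dw = -exp(-w)*sin(w) + I. Substituting back brings back I: I = exp(-w)*sin(w) - exp(-w)*cos(w) − I.
Solving for I: (1 + 1)·I equals the remaining terms, so I = (1/2)·(exp(-w)*sin(w) - exp(-w)*cos(w)).

exp(-w)*sin(w)/2 - exp(-w)*cos(w)/2 + C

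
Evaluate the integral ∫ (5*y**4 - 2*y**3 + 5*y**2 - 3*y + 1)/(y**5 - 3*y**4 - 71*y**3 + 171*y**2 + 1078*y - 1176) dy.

Factor the denominator: (y - 7)*(y - 6)*(y - 1)*(y + 4)*(y + 7).
Partial-fraction decomposition: 6479/(2184*(y + 7)) - 1501/(1650*(y + 4)) + 1/(200*(y - 1)) - 6211/(650*(y - 6)) + 962/(77*(y - 7)).
Integrate each term: A/(y−a) contributes A·log|y−a|.

962*log(y - 7)/77 - 6211*log(y - 6)/650 + log(y - 1)/200 - 1501*log(y + 4)/1650 + 6479*log(y + 7)/2184 + C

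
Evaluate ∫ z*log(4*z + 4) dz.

z**2*log(4*z + 4)/2 - z**2/4 + z/2 - log(z + 1)/2 + C

Use integration by parts with u = log(4*z + 4), dv = z dz.
Then du = 4/(4*z + 4) dz and v = z**2/2.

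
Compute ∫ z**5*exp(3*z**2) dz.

Let u = z², du = 2z dz; rewrite as (1/2)∫ u^2·exp(3u) du.
Now integrate by parts 2 times.

(9*z**4 - 6*z**2 + 2)*exp(3*z**2)/54 + C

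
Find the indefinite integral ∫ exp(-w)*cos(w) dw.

exp(-w)*sin(w)/2 - exp(-w)*cos(w)/2 + C

Let I denote the integral. Integrate by parts with u = cos(w), dv = exp(-w) dw, so v = -exp(-w): I = -exp(-w)*cos(w) − ∫ exp(-w)*sin(w) dw.
Apply parts again with u = sin(w), dv = exp(-w) dw: ∫ exp(-w)*sin(w) dw = -exp(-w)*sin(w) + I. Substituting back brings back I: I = exp(-w)*sin(w) - exp(-w)*cos(w) − I.
Solving for I: (1 + 1)·I equals the remaining terms, so I = (1/2)·(exp(-w)*sin(w) - exp(-w)*cos(w)).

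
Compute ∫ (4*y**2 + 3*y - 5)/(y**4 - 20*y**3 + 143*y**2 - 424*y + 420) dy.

106*log(y - 7)/5 - 157*log(y - 6)/4 + 55*log(y - 5)/3 - 17*log(y - 2)/60 + C

Factor the denominator: (y - 7)*(y - 6)*(y - 5)*(y - 2).
Partial-fraction decomposition: -17/(60*(y - 2)) + 55/(3*(y - 5)) - 157/(4*(y - 6)) + 106/(5*(y - 7)).
Integrate each term: A/(y−a) contributes A·log|y−a|.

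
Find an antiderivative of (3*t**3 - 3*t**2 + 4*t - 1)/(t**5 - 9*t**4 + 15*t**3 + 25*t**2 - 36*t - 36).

563*log(t - 6)/588 - 65*log(t - 3)/48 + 19*log(t - 2)/36 - 925*log(t + 1)/7056 - 11/(84*t + 84) + C

Factor the denominator: (t - 6)*(t - 3)*(t - 2)*(t + 1)**2.
Partial-fraction decomposition: -925/(7056*(t + 1)) + 11/(84*(t + 1)**2) + 19/(36*(t - 2)) - 65/(48*(t - 3)) + 563/(588*(t - 6)).
Integrate each term; A/(t−a) gives A·log|t−a|; A/(t−a)² gives −A/(t−a).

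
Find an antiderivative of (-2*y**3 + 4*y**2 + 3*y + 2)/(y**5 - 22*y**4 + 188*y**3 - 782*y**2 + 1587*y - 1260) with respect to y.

-467*log(y - 7)/96 + 133*log(y - 5)/8 - 50*log(y - 4)/3 + 157*log(y - 3)/32 - 7/(8*y - 24) + C

Factor the denominator: (y - 7)*(y - 5)*(y - 4)*(y - 3)**2.
Partial-fraction decomposition: 157/(32*(y - 3)) + 7/(8*(y - 3)**2) - 50/(3*(y - 4)) + 133/(8*(y - 5)) - 467/(96*(y - 7)).
Integrate each term; A/(y−a) gives A·log|y−a|; A/(y−a)² gives −A/(y−a).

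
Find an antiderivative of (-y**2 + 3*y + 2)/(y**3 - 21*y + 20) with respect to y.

-2*log(y - 4)/27 - 2*log(y - 1)/9 - 19*log(y + 5)/27 + C

Factor the denominator: (y - 4)*(y - 1)*(y + 5).
Partial-fraction decomposition: -19/(27*(y + 5)) - 2/(9*(y - 1)) - 2/(27*(y - 4)).
Integrate each term: A/(y−a) contributes A·log|y−a|.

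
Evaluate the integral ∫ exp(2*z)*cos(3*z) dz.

3*exp(2*z)*sin(3*z)/13 + 2*exp(2*z)*cos(3*z)/13 + C

Let I denote the integral. Integrate by parts with u = cos(3*z), dv = exp(2*z) dz, so v = exp(2*z)/2: I = exp(2*z)*cos(3*z)/2 + (3/2)·∫ exp(2*z)*sin(3*z) dz.
Apply parts again with u = sin(3*z), dv = exp(2*z) dz: ∫ exp(2*z)*sin(3*z) dz = exp(2*z)*sin(3*z)/2 − (3/2)·I. Substituting back brings back I: I = 3*exp(2*z)*sin(3*z)/4 + exp(2*z)*cos(3*z)/2 − (9/4)·I.
Solving for I: (1 + 9/4)·I equals the remaining terms, so I = (4/13)·(3*exp(2*z)*sin(3*z)/4 + exp(2*z)*cos(3*z)/2).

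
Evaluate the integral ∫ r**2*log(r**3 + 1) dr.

r**3*log(r**3 + 1)/3 - r**3/3 + log(r**3 + 1)/3 + C

Let u = r**3 + 1, so du = (3*r**2) dr.
The integral becomes (1/3)·∫ log(u) du; integrate by parts with u′=log(u), dv′=du.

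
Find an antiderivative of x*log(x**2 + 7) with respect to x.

x**2*log(x**2 + 7)/2 - x**2/2 + 7*log(x**2 + 7)/2 + C

Let u = x**2 + 7, so du = (2*x) dx.
The integral becomes (1/2)·∫ log(u) du; integrate by parts with u′=log(u), dv′=du.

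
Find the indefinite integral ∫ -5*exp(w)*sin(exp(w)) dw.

5*cos(exp(w)) + C

Let u = exp(w), so du = (exp(w)) dw.
Rewriting, the integral becomes -5·∫ sin(u) du = -5·-cos(u).
Substituting back, u = exp(w).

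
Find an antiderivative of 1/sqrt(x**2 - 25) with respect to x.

log(x + sqrt(x**2 - 25)) + C

Substitute x = 5·sec(θ), so dx = 5·sec(θ)*tan(θ) dθ and the radical becomes sqrt(x**2 - 25) = 5·tan(θ) by the Pythagorean identity.
Integrate the resulting trig expression in θ, then back-substitute sec(θ) = x/5, tan(θ) = sqrt(x**2 - 25)/5 (absorbing any constant into C).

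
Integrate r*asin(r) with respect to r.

r**2*asin(r)/2 + r*sqrt(-r**2 + 1)/4 - asin(r)/4 + C

Use integration by parts with u = arcsin(r), dv = r dr.
Then du = 1/sqrt(-r**2 + 1) dr.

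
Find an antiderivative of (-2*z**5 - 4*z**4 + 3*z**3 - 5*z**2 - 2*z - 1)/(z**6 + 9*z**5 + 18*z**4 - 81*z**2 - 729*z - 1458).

-781*log(z - 3)/5832 + 1573*log(z + 3)/1944 - 9551*log(z + 6)/3645 - 89*log(z**2 + 9)/3240 + 1999*atan(z/3)/4860 + 41/(324*z + 972) + C

Factor the denominator: (z - 3)*(z + 3)**2*(z + 6)*(z**2 + 9).
Partial-fraction decomposition: -(89*z - 1999)/(1620*(z**2 + 9)) - 9551/(3645*(z + 6)) + 1573/(1944*(z + 3)) - 41/(324*(z + 3)**2) - 781/(5832*(z - 3)).
Integrate each term; A/(z−a) gives A·log|z−a|; the (Bz+D)/(z²+p²) term gives a log and an atan.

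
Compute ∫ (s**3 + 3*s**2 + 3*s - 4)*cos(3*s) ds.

Use integration by parts with u = s**3 + 3*s**2 + 3*s - 4, dv = cos(3*s) ds, so v = sin(3*s)/3.
Apply parts 3 times (tabular method): alternate signs, differentiate u down to 0, integrate dv up.

s**3*sin(3*s)/3 + s**2*sin(3*s) + s**2*cos(3*s)/3 + 7*s*sin(3*s)/9 + 2*s*cos(3*s)/3 - 14*sin(3*s)/9 + 7*cos(3*s)/27 + C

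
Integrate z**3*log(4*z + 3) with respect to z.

Use integration by parts with u = log(4*z + 3), dv = z**3 dz.
Then du = 4/(4*z + 3) dz and v = z**4/4.

z**4*log(4*z + 3)/4 - z**4/16 + z**3/16 - 9*z**2/128 + 27*z/256 - 81*log(4*z + 3)/1024 + C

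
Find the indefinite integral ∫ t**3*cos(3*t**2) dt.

t**2*sin(3*t**2)/6 + cos(3*t**2)/18 + C

Let u = t², du = 2t dt; rewrite as (1/2)∫ u^1·cos(3u) du.
Now integrate by parts 1 time.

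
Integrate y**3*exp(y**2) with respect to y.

(y**2 - 1)*exp(y**2)/2 + C

Let u = y², du = 2y dy; rewrite as (1/2)∫ u^1·exp(1u) du.
Now integrate by parts 1 time.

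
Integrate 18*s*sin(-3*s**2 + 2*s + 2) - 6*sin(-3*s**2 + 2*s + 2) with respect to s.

Let u = 3*s**2 - 2*s - 2, so du = (6*s - 2) ds.
Rewriting, the integral becomes -3·∫ sin(u) du = -3·-cos(u).
Substituting back, u = 3*s**2 - 2*s - 2.

3*cos(-3*s**2 + 2*s + 2) + C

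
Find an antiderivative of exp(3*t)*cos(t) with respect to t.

exp(3*t)*sin(t)/10 + 3*exp(3*t)*cos(t)/10 + C

Let I denote the integral. Integrate by parts with u = cos(t), dv = exp(3*t) dt, so v = exp(3*t)/3: I = exp(3*t)*cos(t)/3 + (1/3)·∫ exp(3*t)*sin(t) dt.
Apply parts again with u = sin(t), dv = exp(3*t) dt: ∫ exp(3*t)*sin(t) dt = exp(3*t)*sin(t)/3 − (1/3)·I. Substituting back brings back I: I = exp(3*t)*sin(t)/9 + exp(3*t)*cos(t)/3 − (1/9)·I.
Solving for I: (1 + 1/9)·I equals the remaining terms, so I = (9/10)·(exp(3*t)*sin(t)/9 + exp(3*t)*cos(t)/3).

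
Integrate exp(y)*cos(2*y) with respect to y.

Let I denote the integral. Integrate by parts with u = cos(2*y), dv = exp(y) dy, so v = exp(y): I = exp(y)*cos(2*y) + 2·∫ exp(y)*sin(2*y) dy.
Apply parts again with u = sin(2*y), dv = exp(y) dy: ∫ exp(y)*sin(2*y) dy = exp(y)*sin(2*y) − 2·I. Substituting back brings back I: I = 2*exp(y)*sin(2*y) + exp(y)*cos(2*y) − 4·I.
Solving for I: (1 + 4)·I equals the remaining terms, so I = (1/5)·(2*exp(y)*sin(2*y) + exp(y)*cos(2*y)).

2*exp(y)*sin(2*y)/5 + exp(y)*cos(2*y)/5 + C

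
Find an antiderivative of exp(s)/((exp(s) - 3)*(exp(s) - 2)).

log(exp(s) - 3) - log(exp(s) - 2) + C

Let u = e^s, du = e^s ds.
The integral becomes ∫ du/((u-2)(u-3)); decompose into partial fractions.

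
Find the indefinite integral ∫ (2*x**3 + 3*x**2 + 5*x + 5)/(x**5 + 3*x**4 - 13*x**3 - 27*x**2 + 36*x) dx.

5*log(x)/36 + 101*log(x - 3)/252 - 3*log(x - 1)/8 + 37*log(x + 3)/72 - 19*log(x + 4)/28 + C

Factor the denominator: x*(x - 3)*(x - 1)*(x + 3)*(x + 4).
Partial-fraction decomposition: -19/(28*(x + 4)) + 37/(72*(x + 3)) - 3/(8*(x - 1)) + 101/(252*(x - 3)) + 5/(36*x).
Integrate each term: A/(x−a) contributes A·log|x−a|.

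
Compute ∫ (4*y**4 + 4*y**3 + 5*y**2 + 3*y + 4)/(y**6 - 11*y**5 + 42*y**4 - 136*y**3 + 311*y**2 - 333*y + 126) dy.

Factor the denominator: (y - 7)*(y - 2)*(y - 1)**2*(y**2 + 9).
Partial-fraction decomposition: -(544*y + 3779)/(3770*(y**2 + 9)) + 181/(180*(y - 1)) + 1/(3*(y - 1)**2) - 126/(65*(y - 2)) + 5623/(5220*(y - 7)).
Integrate each term; A/(y−a) gives A·log|y−a|; the (By+D)/(y²+p²) term gives a log and an atan.

5623*log(y - 7)/5220 - 126*log(y - 2)/65 + 181*log(y - 1)/180 - 136*log(y**2 + 9)/1885 - 3779*atan(y/3)/11310 - 1/(3*y - 3) + C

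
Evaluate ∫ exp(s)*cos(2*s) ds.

Let I denote the integral. Integrate by parts with u = cos(2*s), dv = exp(s) ds, so v = exp(s): I = exp(s)*cos(2*s) + 2·∫ exp(s)*sin(2*s) ds.
Apply parts again with u = sin(2*s), dv = exp(s) ds: ∫ exp(s)*sin(2*s) ds = exp(s)*sin(2*s) − 2·I. Substituting back brings back I: I = 2*exp(s)*sin(2*s) + exp(s)*cos(2*s) − 4·I.
Solving for I: (1 + 4)·I equals the remaining terms, so I = (1/5)·(2*exp(s)*sin(2*s) + exp(s)*cos(2*s)).

2*exp(s)*sin(2*s)/5 + exp(s)*cos(2*s)/5 + C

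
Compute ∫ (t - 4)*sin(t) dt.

Use integration by parts with u = t - 4, dv = sin(t) dt, so v = -cos(t).
Apply parts 1 times (tabular method): alternate signs, differentiate u down to 0, integrate dv up.

-t*cos(t) + sin(t) + 4*cos(t) + C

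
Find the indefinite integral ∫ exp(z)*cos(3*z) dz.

3*exp(z)*sin(3*z)/10 + exp(z)*cos(3*z)/10 + C

Let I denote the integral. Integrate by parts with u = cos(3*z), dv = exp(z) dz, so v = exp(z): I = exp(z)*cos(3*z) + 3·∫ exp(z)*sin(3*z) dz.
Apply parts again with u = sin(3*z), dv = exp(z) dz: ∫ exp(z)*sin(3*z) dz = exp(z)*sin(3*z) − 3·I. Substituting back brings back I: I = 3*exp(z)*sin(3*z) + exp(z)*cos(3*z) − 9·I.
Solving for I: (1 + 9)·I equals the remaining terms, so I = (1/10)·(3*exp(z)*sin(3*z) + exp(z)*cos(3*z)).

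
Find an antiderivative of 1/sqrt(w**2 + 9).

log(w + sqrt(w**2 + 9)) + C

Substitute w = 3·tan(θ), so dw = 3·sec(θ)^2 dθ and the radical becomes sqrt(w**2 + 9) = 3·sec(θ) by the Pythagorean identity.
Integrate the resulting trig expression in θ, then back-substitute tan(θ) = w/3, sec(θ) = sqrt(w**2 + 9)/3 (absorbing any constant into C).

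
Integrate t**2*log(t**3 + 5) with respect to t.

t**3*log(t**3 + 5)/3 - t**3/3 + 5*log(t**3 + 5)/3 + C

Let u = t**3 + 5, so du = (3*t**2) dt.
The integral becomes (1/3)·∫ log(u) du; integrate by parts with u′=log(u), dv′=du.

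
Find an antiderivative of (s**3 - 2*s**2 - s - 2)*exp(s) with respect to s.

Use integration by parts with u = s**3 - 2*s**2 - s - 2, dv = exp(s) ds, so v = exp(s).
Apply parts 3 times (tabular method): alternate signs, differentiate u down to 0, integrate dv up.

(s**3 - 5*s**2 + 9*s - 11)*exp(s) + C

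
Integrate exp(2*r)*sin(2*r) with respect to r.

exp(2*r)*sin(2*r)/4 - exp(2*r)*cos(2*r)/4 + C

Let I denote the integral. Integrate by parts with u = sin(2*r), dv = exp(2*r) dr, so v = exp(2*r)/2: I = exp(2*r)*sin(2*r)/2 − ∫ exp(2*r)*cos(2*r) dr.
Apply parts again with u = cos(2*r), dv = exp(2*r) dr: ∫ exp(2*r)*cos(2*r) dr = exp(2*r)*cos(2*r)/2 + I. Substituting back brings back I: I = exp(2*r)*sin(2*r)/2 - exp(2*r)*cos(2*r)/2 − I.
Solving for I: (1 + 1)·I equals the remaining terms, so I = (1/2)·(exp(2*r)*sin(2*r)/2 - exp(2*r)*cos(2*r)/2).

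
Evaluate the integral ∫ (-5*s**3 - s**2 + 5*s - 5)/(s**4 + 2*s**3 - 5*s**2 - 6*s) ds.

Factor the denominator: s*(s - 2)*(s + 1)*(s + 3).
Partial-fraction decomposition: -53/(15*(s + 3)) - 1/(s + 1) - 13/(10*(s - 2)) + 5/(6*s).
Integrate each term: A/(s−a) contributes A·log|s−a|.

5*log(s)/6 - 13*log(s - 2)/10 - log(s + 1) - 53*log(s + 3)/15 + C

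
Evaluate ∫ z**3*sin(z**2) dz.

-z**2*cos(z**2)/2 + sin(z**2)/2 + C

Let u = z², du = 2z dz; rewrite as (1/2)∫ u^1·sin(1u) du.
Now integrate by parts 1 time.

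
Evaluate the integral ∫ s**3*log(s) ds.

Use integration by parts with u = log(s), dv = s**3 ds.
Then du = 1/s ds and v = s**4/4.

s**4*log(s)/4 - s**4/16 + C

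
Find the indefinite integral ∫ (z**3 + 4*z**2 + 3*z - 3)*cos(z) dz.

Use integration by parts with u = z**3 + 4*z**2 + 3*z - 3, dv = cos(z) dz, so v = sin(z).
Apply parts 3 times (tabular method): alternate signs, differentiate u down to 0, integrate dv up.

z**3*sin(z) + 4*z**2*sin(z) + 3*z**2*cos(z) - 3*z*sin(z) + 8*z*cos(z) - 11*sin(z) - 3*cos(z) + C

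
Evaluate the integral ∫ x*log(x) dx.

x**2*log(x)/2 - x**2/4 + C

Use integration by parts with u = log(x), dv = x dx.
Then du = 1/x dx and v = x**2/2.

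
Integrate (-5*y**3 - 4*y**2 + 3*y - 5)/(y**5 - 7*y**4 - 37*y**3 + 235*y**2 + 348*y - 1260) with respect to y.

Factor the denominator: (y - 7)*(y - 6)*(y - 2)*(y + 3)*(y + 5).
Partial-fraction decomposition: 505/(1848*(y + 5)) - 17/(180*(y + 3)) - 11/(140*(y - 2)) + 1211/(396*(y - 6)) - 379/(120*(y - 7)).
Integrate each term: A/(y−a) contributes A·log|y−a|.

-379*log(y - 7)/120 + 1211*log(y - 6)/396 - 11*log(y - 2)/140 - 17*log(y + 3)/180 + 505*log(y + 5)/1848 + C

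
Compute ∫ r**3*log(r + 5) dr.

r**4*log(r + 5)/4 - r**4/16 + 5*r**3/12 - 25*r**2/8 + 125*r/4 - 625*log(r + 5)/4 + C

Use integration by parts with u = log(r + 5), dv = r**3 dr.
Then du = 1/(r + 5) dr and v = r**4/4.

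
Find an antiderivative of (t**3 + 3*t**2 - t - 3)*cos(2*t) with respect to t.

Use integration by parts with u = t**3 + 3*t**2 - t - 3, dv = cos(2*t) dt, so v = sin(2*t)/2.
Apply parts 3 times (tabular method): alternate signs, differentiate u down to 0, integrate dv up.

t**3*sin(2*t)/2 + 3*t**2*sin(2*t)/2 + 3*t**2*cos(2*t)/4 - 5*t*sin(2*t)/4 + 3*t*cos(2*t)/2 - 9*sin(2*t)/4 - 5*cos(2*t)/8 + C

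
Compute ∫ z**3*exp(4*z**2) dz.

(4*z**2 - 1)*exp(4*z**2)/32 + C

Let u = z², du = 2z dz; rewrite as (1/2)∫ u^1·exp(4u) du.
Now integrate by parts 1 time.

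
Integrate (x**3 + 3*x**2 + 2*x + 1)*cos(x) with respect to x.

Use integration by parts with u = x**3 + 3*x**2 + 2*x + 1, dv = cos(x) dx, so v = sin(x).
Apply parts 3 times (tabular method): alternate signs, differentiate u down to 0, integrate dv up.

x**3*sin(x) + 3*x**2*sin(x) + 3*x**2*cos(x) - 4*x*sin(x) + 6*x*cos(x) - 5*sin(x) - 4*cos(x) + C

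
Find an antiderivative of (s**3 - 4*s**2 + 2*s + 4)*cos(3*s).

s**3*sin(3*s)/3 - 4*s**2*sin(3*s)/3 + s**2*cos(3*s)/3 + 4*s*sin(3*s)/9 - 8*s*cos(3*s)/9 + 44*sin(3*s)/27 + 4*cos(3*s)/27 + C

Use integration by parts with u = s**3 - 4*s**2 + 2*s + 4, dv = cos(3*s) ds, so v = sin(3*s)/3.
Apply parts 3 times (tabular method): alternate signs, differentiate u down to 0, integrate dv up.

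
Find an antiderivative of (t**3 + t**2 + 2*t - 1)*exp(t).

(t**3 - 2*t**2 + 6*t - 7)*exp(t) + C

Use integration by parts with u = t**3 + t**2 + 2*t - 1, dv = exp(t) dt, so v = exp(t).
Apply parts 3 times (tabular method): alternate signs, differentiate u down to 0, integrate dv up.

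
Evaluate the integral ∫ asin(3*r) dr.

Use integration by parts with u = arcsin(3*r), dv = dr.
Then du = 3/sqrt(-9*r**2 + 1) dr.

r*asin(3*r) + sqrt(-9*r**2 + 1)/3 + C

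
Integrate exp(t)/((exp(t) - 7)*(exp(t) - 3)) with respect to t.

Let u = e^t, du = e^t dt.
The integral becomes ∫ du/((u-3)(u-7)); decompose into partial fractions.

log(exp(t) - 7)/4 - log(exp(t) - 3)/4 + C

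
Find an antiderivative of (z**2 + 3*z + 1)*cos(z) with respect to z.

Use integration by parts with u = z**2 + 3*z + 1, dv = cos(z) dz, so v = sin(z).
Apply parts 2 times (tabular method): alternate signs, differentiate u down to 0, integrate dv up.

z**2*sin(z) + 3*z*sin(z) + 2*z*cos(z) - sin(z) + 3*cos(z) + C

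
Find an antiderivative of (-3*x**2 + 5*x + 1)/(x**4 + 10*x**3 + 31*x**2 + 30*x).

log(x)/30 + 7*log(x + 2)/2 - 41*log(x + 3)/6 + 33*log(x + 5)/10 + C

Factor the denominator: x*(x + 2)*(x + 3)*(x + 5).
Partial-fraction decomposition: 33/(10*(x + 5)) - 41/(6*(x + 3)) + 7/(2*(x + 2)) + 1/(30*x).
Integrate each term: A/(x−a) contributes A·log|x−a|.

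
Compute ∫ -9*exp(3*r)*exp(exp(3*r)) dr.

Let u = exp(3*r), so du = (3*exp(3*r)) dr.
Rewriting, the integral becomes -3·∫ e^u du = -3·e^u.
Substituting back, u = exp(3*r).

-3*exp(exp(3*r)) + C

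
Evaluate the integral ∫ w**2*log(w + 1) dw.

Use integration by parts with u = log(w + 1), dv = w**2 dw.
Then du = 1/(w + 1) dw and v = w**3/3.

w**3*log(w + 1)/3 - w**3/9 + w**2/6 - w/3 + log(w + 1)/3 + C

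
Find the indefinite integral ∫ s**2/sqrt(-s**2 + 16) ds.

-s*sqrt(-s**2 + 16)/2 + 8*asin(s/4) + C

Substitute s = 4·sin(θ), so ds = 4·cos(θ) dθ and the radical becomes sqrt(-s**2 + 16) = 4·cos(θ) by the Pythagorean identity.
Integrate the resulting trig expression in θ, then back-substitute θ = asin(s/4), sin(θ) = s/4, cos(θ) = sqrt(-s**2 + 16)/4 (absorbing any constant into C).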